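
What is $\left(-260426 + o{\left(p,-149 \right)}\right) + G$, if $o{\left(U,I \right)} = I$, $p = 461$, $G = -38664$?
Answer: $-299239$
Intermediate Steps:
$\left(-260426 + o{\left(p,-149 \right)}\right) + G = \left(-260426 - 149\right) - 38664 = -260575 - 38664 = -299239$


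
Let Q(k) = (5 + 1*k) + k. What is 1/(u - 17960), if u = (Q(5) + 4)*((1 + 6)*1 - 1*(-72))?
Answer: -1/16459 ≈ -6.0757e-5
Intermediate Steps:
Q(k) = 5 + 2*k (Q(k) = (5 + k) + k = 5 + 2*k)
u = 1501 (u = ((5 + 2*5) + 4)*((1 + 6)*1 - 1*(-72)) = ((5 + 10) + 4)*(7*1 + 72) = (15 + 4)*(7 + 72) = 19*79 = 1501)
1/(u - 17960) = 1/(1501 - 17960) = 1/(-16459) = -1/16459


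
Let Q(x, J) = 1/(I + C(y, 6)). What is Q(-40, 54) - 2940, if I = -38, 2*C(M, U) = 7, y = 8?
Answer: -202862/69 ≈ -2940.0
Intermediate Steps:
C(M, U) = 7/2 (C(M, U) = (½)*7 = 7/2)
Q(x, J) = -2/69 (Q(x, J) = 1/(-38 + 7/2) = 1/(-69/2) = -2/69)
Q(-40, 54) - 2940 = -2/69 - 2940 = -202862/69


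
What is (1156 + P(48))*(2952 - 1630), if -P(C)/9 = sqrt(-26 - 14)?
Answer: 1528232 - 23796*I*sqrt(10) ≈ 1.5282e+6 - 75250.0*I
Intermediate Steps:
P(C) = -18*I*sqrt(10) (P(C) = -9*sqrt(-26 - 14) = -18*I*sqrt(10))
(1156 + P(48))*(2952 - 1630) = (1156 - 18*I*sqrt(10))*(2952 - 1630) = (1156 - 18*I*sqrt(10))*1322 = 1528232 - 23796*I*sqrt(10)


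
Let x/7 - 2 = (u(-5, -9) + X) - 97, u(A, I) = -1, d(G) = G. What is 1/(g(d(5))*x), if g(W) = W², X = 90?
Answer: -1/1050 ≈ -0.00095238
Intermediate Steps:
x = -42 (x = 14 + 7*((-1 + 90) - 97) = 14 + 7*(89 - 97) = 14 + 7*(-8) = 14 - 56 = -42)
1/(g(d(5))*x) = 1/(5²*(-42)) = 1/(25*(-42)) = 1/(-1050) = -1/1050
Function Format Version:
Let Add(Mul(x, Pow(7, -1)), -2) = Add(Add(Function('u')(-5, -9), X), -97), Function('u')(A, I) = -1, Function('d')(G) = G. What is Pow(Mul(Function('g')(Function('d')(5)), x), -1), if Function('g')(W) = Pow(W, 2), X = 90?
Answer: Rational(-1, 1050) ≈ -0.00095238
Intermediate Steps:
x = -42 (x = Add(14, Mul(7, Add(Add(-1, 90), -97))) = Add(14, Mul(7, Add(89, -97))) = Add(14, Mul(7, -8)) = Add(14, -56) = -42)
Pow(Mul(Function('g')(Function('d')(5)), x), -1) = Pow(Mul(Pow(5, 2), -42), -1) = Pow(Mul(25, -42), -1) = Pow(-1050, -1) = Rational(-1, 1050)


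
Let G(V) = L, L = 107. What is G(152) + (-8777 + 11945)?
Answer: 3275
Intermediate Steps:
G(V) = 107
G(152) + (-8777 + 11945) = 107 + (-8777 + 11945) = 107 + 3168 = 3275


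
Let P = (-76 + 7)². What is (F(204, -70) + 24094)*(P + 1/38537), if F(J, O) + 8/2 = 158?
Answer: 10274580848/89 ≈ 1.1544e+8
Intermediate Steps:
F(J, O) = 154 (F(J, O) = -4 + 158 = 154)
P = 4761 (P = (-69)² = 4761)
(F(204, -70) + 24094)*(P + 1/38537) = (154 + 24094)*(4761 + 1/38537) = 24248*(4761 + 1/38537) = 24248*(183474658/38537) = 10274580848/89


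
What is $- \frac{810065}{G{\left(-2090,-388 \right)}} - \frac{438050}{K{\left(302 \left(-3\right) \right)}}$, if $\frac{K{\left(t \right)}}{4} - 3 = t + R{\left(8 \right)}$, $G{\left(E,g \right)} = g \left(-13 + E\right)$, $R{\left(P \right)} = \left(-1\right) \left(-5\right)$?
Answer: $\frac{22157704795}{183183918} \approx 120.96$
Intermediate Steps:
$R{\left(P \right)} = 5$
$K{\left(t \right)} = 32 + 4 t$ ($K{\left(t \right)} = 12 + 4 \left(t + 5\right) = 12 + 4 \left(5 + t\right) = 12 + \left(20 + 4 t\right) = 32 + 4 t$)
$- \frac{810065}{G{\left(-2090,-388 \right)}} - \frac{438050}{K{\left(302 \left(-3\right) \right)}} = - \frac{810065}{\left(-388\right) \left(-13 - 2090\right)} - \frac{438050}{32 + 4 \cdot 302 \left(-3\right)} = - \frac{810065}{\left(-388\right) \left(-2103\right)} - \frac{438050}{32 + 4 \left(-906\right)} = - \frac{810065}{815964} - \frac{438050}{32 - 3624} = \left(-810065\right) \frac{1}{815964} - \frac{438050}{-3592} = - \frac{810065}{815964} - - \frac{219025}{1796} = - \frac{810065}{815964} + \frac{219025}{1796} = \frac{22157704795}{183183918}$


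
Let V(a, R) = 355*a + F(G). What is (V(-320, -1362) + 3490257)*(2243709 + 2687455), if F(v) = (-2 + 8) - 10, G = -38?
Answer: 16650829714092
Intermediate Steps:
F(v) = -4 (F(v) = 6 - 10 = -4)
V(a, R) = -4 + 355*a (V(a, R) = 355*a - 4 = -4 + 355*a)
(V(-320, -1362) + 3490257)*(2243709 + 2687455) = ((-4 + 355*(-320)) + 3490257)*(2243709 + 2687455) = ((-4 - 113600) + 3490257)*4931164 = (-113604 + 3490257)*4931164 = 3376653*4931164 = 16650829714092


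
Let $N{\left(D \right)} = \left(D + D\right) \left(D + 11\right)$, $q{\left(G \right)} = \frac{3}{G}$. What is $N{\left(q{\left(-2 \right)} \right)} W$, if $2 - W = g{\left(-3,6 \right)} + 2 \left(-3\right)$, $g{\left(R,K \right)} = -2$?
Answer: $-285$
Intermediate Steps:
$W = 10$ ($W = 2 - \left(-2 + 2 \left(-3\right)\right) = 2 - \left(-2 - 6\right) = 2 - -8 = 2 + 8 = 10$)
$N{\left(D \right)} = 2 D \left(11 + D\right)$
$N{\left(q{\left(-2 \right)} \right)} W = 2 \frac{3}{-2} \left(11 + \frac{3}{-2}\right) 10 = 2 \cdot 3 \left(- \frac{1}{2}\right) \left(11 + 3 \left(- \frac{1}{2}\right)\right) 10 = 2 \left(- \frac{3}{2}\right) \left(11 - \frac{3}{2}\right) 10 = 2 \left(- \frac{3}{2}\right) \frac{19}{2} \cdot 10 = \left(- \frac{57}{2}\right) 10 = -285$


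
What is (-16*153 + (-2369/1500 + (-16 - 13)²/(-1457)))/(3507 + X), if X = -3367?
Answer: -5354817133/305970000 ≈ -17.501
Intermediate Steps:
(-16*153 + (-2369/1500 + (-16 - 13)²/(-1457)))/(3507 + X) = (-16*153 + (-2369/1500 + (-16 - 13)²/(-1457)))/(3507 - 3367) = (-2448 + (-2369*1/1500 + (-29)²*(-1/1457)))/140 = (-2448 + (-2369/1500 + 841*(-1/1457)))*(1/140) = (-2448 + (-2369/1500 - 841/1457))*(1/140) = (-2448 - 4713133/2185500)*(1/140) = -5354817133/2185500*1/140 = -5354817133/305970000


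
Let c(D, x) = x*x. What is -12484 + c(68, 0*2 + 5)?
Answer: -12459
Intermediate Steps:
c(D, x) = x²
-12484 + c(68, 0*2 + 5) = -12484 + (0*2 + 5)² = -12484 + (0 + 5)² = -12484 + 5² = -12484 + 25 = -12459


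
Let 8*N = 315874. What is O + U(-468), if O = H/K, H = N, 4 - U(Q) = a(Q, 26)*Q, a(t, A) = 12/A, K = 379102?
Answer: 333767697/1516408 ≈ 220.10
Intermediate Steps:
N = 157937/4 (N = (⅛)*315874 = 157937/4 ≈ 39484.)
U(Q) = 4 - 6*Q/13 (U(Q) = 4 - 12/26*Q = 4 - 12*(1/26)*Q = 4 - 6*Q/13)
H = 157937/4 ≈ 39484.
O = 157937/1516408 (O = (157937/4)/379102 = (157937/4)*(1/379102) = 157937/1516408 ≈ 0.10415)
O + U(-468) = 157937/1516408 + (4 - 6/13*(-468)) = 157937/1516408 + (4 + 216) = 157937/1516408 + 220 = 333767697/1516408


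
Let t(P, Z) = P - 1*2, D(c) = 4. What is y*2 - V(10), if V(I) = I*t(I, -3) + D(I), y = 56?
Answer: 28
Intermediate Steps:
t(P, Z) = -2 + P (t(P, Z) = P - 2 = -2 + P)
V(I) = 4 + I*(-2 + I) (V(I) = I*(-2 + I) + 4 = 4 + I*(-2 + I))
y*2 - V(10) = 56*2 - (4 + 10*(-2 + 10)) = 112 - (4 + 10*8) = 112 - (4 + 80) = 112 - 1*84 = 112 - 84 = 28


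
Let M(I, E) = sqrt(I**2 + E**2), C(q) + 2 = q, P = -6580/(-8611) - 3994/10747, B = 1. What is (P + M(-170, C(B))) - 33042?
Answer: -3057750219588/92542417 + sqrt(28901) ≈ -32872.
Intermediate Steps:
P = 36322926/92542417 (P = -6580*(-1/8611) - 3994*1/10747 = 6580/8611 - 3994/10747 = 36322926/92542417 ≈ 0.39250)
C(q) = -2 + q
M(I, E) = sqrt(E**2 + I**2)
(P + M(-170, C(B))) - 33042 = (36322926/92542417 + sqrt((-2 + 1)**2 + (-170)**2)) - 33042 = (36322926/92542417 + sqrt((-1)**2 + 28900)) - 33042 = (36322926/92542417 + sqrt(1 + 28900)) - 33042 = (36322926/92542417 + sqrt(28901)) - 33042 = -3057750219588/92542417 + sqrt(28901)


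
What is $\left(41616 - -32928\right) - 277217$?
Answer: $-202673$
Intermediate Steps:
$\left(41616 - -32928\right) - 277217 = \left(41616 + 32928\right) - 277217 = 74544 - 277217 = -202673$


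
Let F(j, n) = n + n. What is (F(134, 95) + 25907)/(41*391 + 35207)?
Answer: 26097/51238 ≈ 0.50933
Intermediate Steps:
F(j, n) = 2*n
(F(134, 95) + 25907)/(41*391 + 35207) = (2*95 + 25907)/(41*391 + 35207) = (190 + 25907)/(16031 + 35207) = 26097/51238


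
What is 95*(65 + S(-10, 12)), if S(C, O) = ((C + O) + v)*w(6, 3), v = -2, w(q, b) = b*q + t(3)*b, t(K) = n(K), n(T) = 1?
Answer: 6175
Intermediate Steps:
t(K) = 1
w(q, b) = b + b*q (w(q, b) = b*q + 1*b = b*q + b = b + b*q)
S(C, O) = -42 + 21*C + 21*O (S(C, O) = ((C + O) - 2)*(3*(1 + 6)) = (-2 + C + O)*(3*7) = (-2 + C + O)*21 = -42 + 21*C + 21*O)
95*(65 + S(-10, 12)) = 95*(65 + (-42 + 21*(-10) + 21*12)) = 95*(65 + (-42 - 210 + 252)) = 95*(65 + 0) = 95*65 = 6175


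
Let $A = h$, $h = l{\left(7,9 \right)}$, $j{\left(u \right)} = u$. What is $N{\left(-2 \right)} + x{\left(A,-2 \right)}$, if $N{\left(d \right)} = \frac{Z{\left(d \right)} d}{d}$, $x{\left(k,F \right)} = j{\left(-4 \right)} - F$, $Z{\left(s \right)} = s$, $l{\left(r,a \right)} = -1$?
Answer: $-4$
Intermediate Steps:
$h = -1$
$A = -1$
$x{\left(k,F \right)} = -4 - F$
$N{\left(d \right)} = d$ ($N{\left(d \right)} = \frac{d d}{d} = \frac{d^{2}}{d} = d$)
$N{\left(-2 \right)} + x{\left(A,-2 \right)} = -2 - 2 = -4$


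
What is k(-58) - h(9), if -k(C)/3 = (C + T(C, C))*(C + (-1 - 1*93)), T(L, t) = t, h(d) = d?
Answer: -52905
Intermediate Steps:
k(C) = -6*C*(-94 + C) (k(C) = -3*(C + C)*(C + (-1 - 1*93)) = -3*2*C*(C + (-1 - 93)) = -3*2*C*(C - 94) = -3*2*C*(-94 + C) = -6*C*(-94 + C))
k(-58) - h(9) = 6*(-58)*(94 - 1*(-58)) - 1*9 = 6*(-58)*(94 + 58) - 9 = 6*(-58)*152 - 9 = -52896 - 9 = -52905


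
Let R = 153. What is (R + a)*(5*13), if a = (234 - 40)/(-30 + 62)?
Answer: 165425/16 ≈ 10339.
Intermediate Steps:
a = 97/16 (a = 194/32 = 194*(1/32) = 97/16 ≈ 6.0625)
(R + a)*(5*13) = (153 + 97/16)*(5*13) = (2545/16)*65 = 165425/16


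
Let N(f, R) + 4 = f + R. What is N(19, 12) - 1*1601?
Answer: -1574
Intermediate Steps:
N(f, R) = -4 + R + f (N(f, R) = -4 + (f + R) = -4 + (R + f) = -4 + R + f)
N(19, 12) - 1*1601 = (-4 + 12 + 19) - 1*1601 = 27 - 1601 = -1574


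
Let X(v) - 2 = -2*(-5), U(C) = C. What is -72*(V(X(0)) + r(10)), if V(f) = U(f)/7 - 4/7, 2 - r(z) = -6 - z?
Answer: -9648/7 ≈ -1378.3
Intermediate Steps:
r(z) = 8 + z (r(z) = 2 - (-6 - z) = 2 + (6 + z) = 8 + z)
X(v) = 12 (X(v) = 2 - 2*(-5) = 2 + 10 = 12)
V(f) = -4/7 + f/7 (V(f) = f/7 - 4/7 = -4/7 + f/7)
-72*(V(X(0)) + r(10)) = -72*((-4/7 + (⅐)*12) + (8 + 10)) = -72*((-4/7 + 12/7) + 18) = -72*(8/7 + 18) = -72*134/7 = -9648/7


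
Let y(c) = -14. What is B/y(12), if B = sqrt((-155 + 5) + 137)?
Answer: -I*sqrt(13)/14 ≈ -0.25754*I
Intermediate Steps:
B = I*sqrt(13) (B = sqrt(-150 + 137) = sqrt(-13) = I*sqrt(13) ≈ 3.6056*I)
B/y(12) = (I*sqrt(13))/(-14) = (I*sqrt(13))*(-1/14) = -I*sqrt(13)/14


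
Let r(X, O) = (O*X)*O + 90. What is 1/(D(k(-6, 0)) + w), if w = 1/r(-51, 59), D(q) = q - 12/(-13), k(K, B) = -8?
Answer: -2306733/16324585 ≈ -0.14130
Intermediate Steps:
D(q) = 12/13 + q (D(q) = q - 12*(-1/13) = q + 12/13 = 12/13 + q)
r(X, O) = 90 + X*O**2 (r(X, O) = X*O**2 + 90 = 90 + X*O**2)
w = -1/177441 (w = 1/(90 - 51*59**2) = 1/(90 - 51*3481) = 1/(90 - 177531) = 1/(-177441) = -1/177441 ≈ -5.6357e-6)
1/(D(k(-6, 0)) + w) = 1/((12/13 - 8) - 1/177441) = 1/(-92/13 - 1/177441) = 1/(-16324585/2306733) = -2306733/16324585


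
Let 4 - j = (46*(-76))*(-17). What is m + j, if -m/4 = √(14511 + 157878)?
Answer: -59428 - 4*√172389 ≈ -61089.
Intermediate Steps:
j = -59428 (j = 4 - 46*(-76)*(-17) = 4 - (-3496)*(-17) = 4 - 1*59432 = 4 - 59432 = -59428)
m = -4*√172389 (m = -4*√(14511 + 157878) = -4*√172389 ≈ -1660.8)
m + j = -4*√172389 - 59428 = -59428 - 4*√172389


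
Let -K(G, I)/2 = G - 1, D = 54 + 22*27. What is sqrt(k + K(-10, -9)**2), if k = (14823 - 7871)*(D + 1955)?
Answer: 2*sqrt(4524135) ≈ 4254.0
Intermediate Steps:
D = 648 (D = 54 + 594 = 648)
K(G, I) = 2 - 2*G (K(G, I) = -2*(G - 1) = -2*(-1 + G) = 2 - 2*G)
k = 18096056 (k = (14823 - 7871)*(648 + 1955) = 6952*2603 = 18096056)
sqrt(k + K(-10, -9)**2) = sqrt(18096056 + (2 - 2*(-10))**2) = sqrt(18096056 + (2 + 20)**2) = sqrt(18096056 + 22**2) = sqrt(18096056 + 484) = sqrt(18096540) = 2*sqrt(4524135)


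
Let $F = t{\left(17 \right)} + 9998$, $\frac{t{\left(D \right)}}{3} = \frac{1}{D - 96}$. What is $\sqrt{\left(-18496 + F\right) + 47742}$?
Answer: $\frac{\sqrt{244921567}}{79} \approx 198.1$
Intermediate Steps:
$t{\left(D \right)} = \frac{3}{-96 + D}$ ($t{\left(D \right)} = \frac{3}{D - 96} = \frac{3}{-96 + D}$)
$F = \frac{789839}{79}$ ($F = \frac{3}{-96 + 17} + 9998 = \frac{3}{-79} + 9998 = 3 \left(- \frac{1}{79}\right) + 9998 = - \frac{3}{79} + 9998 = \frac{789839}{79} \approx 9998.0$)
$\sqrt{\left(-18496 + F\right) + 47742} = \sqrt{\left(-18496 + \frac{789839}{79}\right) + 47742} = \sqrt{- \frac{671345}{79} + 47742} = \sqrt{\frac{3100273}{79}} = \frac{\sqrt{244921567}}{79}$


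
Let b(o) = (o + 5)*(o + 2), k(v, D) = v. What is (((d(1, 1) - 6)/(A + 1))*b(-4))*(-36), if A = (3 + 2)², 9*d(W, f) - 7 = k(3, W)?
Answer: -176/13 ≈ -13.538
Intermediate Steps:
d(W, f) = 10/9 (d(W, f) = 7/9 + (⅑)*3 = 7/9 + ⅓ = 10/9)
A = 25 (A = 5² = 25)
b(o) = (2 + o)*(5 + o) (b(o) = (5 + o)*(2 + o) = (2 + o)*(5 + o))
(((d(1, 1) - 6)/(A + 1))*b(-4))*(-36) = (((10/9 - 6)/(25 + 1))*(10 + (-4)² + 7*(-4)))*(-36) = ((-44/9/26)*(10 + 16 - 28))*(-36) = (-44/9*1/26*(-2))*(-36) = -22/117*(-2)*(-36) = (44/117)*(-36) = -176/13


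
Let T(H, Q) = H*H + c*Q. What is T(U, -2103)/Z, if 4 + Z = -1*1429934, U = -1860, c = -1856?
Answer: -72184/14019 ≈ -5.1490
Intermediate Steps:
T(H, Q) = H² - 1856*Q (T(H, Q) = H*H - 1856*Q = H² - 1856*Q)
Z = -1429938 (Z = -4 - 1*1429934 = -4 - 1429934 = -1429938)
T(U, -2103)/Z = ((-1860)² - 1856*(-2103))/(-1429938) = (3459600 + 3903168)*(-1/1429938) = 7362768*(-1/1429938) = -72184/14019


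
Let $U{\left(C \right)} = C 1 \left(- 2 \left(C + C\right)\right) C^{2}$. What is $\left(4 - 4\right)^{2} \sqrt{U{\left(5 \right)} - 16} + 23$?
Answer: $23$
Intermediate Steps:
$U{\left(C \right)} = - 4 C^{4}$ ($U{\left(C \right)} = C \left(- 2 \cdot 2 C\right) C^{2} = C \left(- 4 C\right) C^{2} = - 4 C^{2} C^{2} = - 4 C^{4}$)
$\left(4 - 4\right)^{2} \sqrt{U{\left(5 \right)} - 16} + 23 = \left(4 - 4\right)^{2} \sqrt{- 4 \cdot 5^{4} - 16} + 23 = 0^{2} \sqrt{\left(-4\right) 625 - 16} + 23 = 0 \sqrt{-2500 - 16} + 23 = 0 \sqrt{-2516} + 23 = 0 \cdot 2 i \sqrt{629} + 23 = 0 + 23 = 23$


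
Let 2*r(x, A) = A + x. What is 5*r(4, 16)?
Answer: 50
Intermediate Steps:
r(x, A) = A/2 + x/2 (r(x, A) = (A + x)/2 = A/2 + x/2)
5*r(4, 16) = 5*((½)*16 + (½)*4) = 5*(8 + 2) = 5*10 = 50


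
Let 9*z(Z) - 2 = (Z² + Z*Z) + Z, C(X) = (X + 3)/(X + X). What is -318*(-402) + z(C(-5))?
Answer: 9587719/75 ≈ 1.2784e+5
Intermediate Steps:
C(X) = (3 + X)/(2*X) (C(X) = (3 + X)/((2*X)) = (3 + X)*(1/(2*X)) = (3 + X)/(2*X))
z(Z) = 2/9 + Z/9 + 2*Z²/9 (z(Z) = 2/9 + ((Z² + Z*Z) + Z)/9 = 2/9 + ((Z² + Z²) + Z)/9 = 2/9 + (2*Z² + Z)/9 = 2/9 + (Z + 2*Z²)/9 = 2/9 + (Z/9 + 2*Z²/9) = 2/9 + Z/9 + 2*Z²/9)
-318*(-402) + z(C(-5)) = -318*(-402) + (2/9 + ((½)*(3 - 5)/(-5))/9 + 2*((½)*(3 - 5)/(-5))²/9) = 127836 + (2/9 + ((½)*(-⅕)*(-2))/9 + 2*((½)*(-⅕)*(-2))²/9) = 127836 + (2/9 + (⅑)*(⅕) + 2*(⅕)²/9) = 127836 + (2/9 + 1/45 + (2/9)*(1/25)) = 127836 + (2/9 + 1/45 + 2/225) = 127836 + 19/75 = 9587719/75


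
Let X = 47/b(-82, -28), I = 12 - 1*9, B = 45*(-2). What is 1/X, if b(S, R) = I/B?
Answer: -1/1410 ≈ -0.00070922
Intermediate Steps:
B = -90
I = 3 (I = 12 - 9 = 3)
b(S, R) = -1/30 (b(S, R) = 3/(-90) = 3*(-1/90) = -1/30)
X = -1410 (X = 47/(-1/30) = 47*(-30) = -1410)
1/X = 1/(-1410) = -1/1410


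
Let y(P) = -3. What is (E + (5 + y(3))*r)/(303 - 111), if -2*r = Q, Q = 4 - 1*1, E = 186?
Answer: 61/64 ≈ 0.95313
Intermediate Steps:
Q = 3 (Q = 4 - 1 = 3)
r = -3/2 (r = -½*3 = -3/2 ≈ -1.5000)
(E + (5 + y(3))*r)/(303 - 111) = (186 + (5 - 3)*(-3/2))/(303 - 111) = (186 + 2*(-3/2))/192 = (186 - 3)*(1/192) = 183*(1/192) = 61/64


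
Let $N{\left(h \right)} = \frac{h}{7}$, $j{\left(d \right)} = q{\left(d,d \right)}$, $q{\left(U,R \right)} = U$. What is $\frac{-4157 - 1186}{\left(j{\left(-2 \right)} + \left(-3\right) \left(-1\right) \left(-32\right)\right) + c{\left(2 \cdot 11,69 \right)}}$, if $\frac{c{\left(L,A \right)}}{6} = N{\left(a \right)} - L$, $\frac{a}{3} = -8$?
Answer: $\frac{37401}{1754} \approx 21.323$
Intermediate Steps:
$a = -24$ ($a = 3 \left(-8\right) = -24$)
$j{\left(d \right)} = d$
$N{\left(h \right)} = \frac{h}{7}$ ($N{\left(h \right)} = h \frac{1}{7} = \frac{h}{7}$)
$c{\left(L,A \right)} = - \frac{144}{7} - 6 L$ ($c{\left(L,A \right)} = 6 \left(\frac{1}{7} \left(-24\right) - L\right) = 6 \left(- \frac{24}{7} - L\right) = - \frac{144}{7} - 6 L$)
$\frac{-4157 - 1186}{\left(j{\left(-2 \right)} + \left(-3\right) \left(-1\right) \left(-32\right)\right) + c{\left(2 \cdot 11,69 \right)}} = \frac{-4157 - 1186}{\left(-2 + \left(-3\right) \left(-1\right) \left(-32\right)\right) - \left(\frac{144}{7} + 6 \cdot 2 \cdot 11\right)} = - \frac{5343}{\left(-2 + 3 \left(-32\right)\right) - \frac{1068}{7}} = - \frac{5343}{\left(-2 - 96\right) - \frac{1068}{7}} = - \frac{5343}{-98 - \frac{1068}{7}} = - \frac{5343}{- \frac{1754}{7}} = \left(-5343\right) \left(- \frac{7}{1754}\right) = \frac{37401}{1754}$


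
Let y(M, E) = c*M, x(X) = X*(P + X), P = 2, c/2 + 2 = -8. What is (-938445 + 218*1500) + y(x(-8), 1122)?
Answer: -612405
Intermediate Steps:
c = -20 (c = -4 + 2*(-8) = -4 - 16 = -20)
x(X) = X*(2 + X)
y(M, E) = -20*M
(-938445 + 218*1500) + y(x(-8), 1122) = (-938445 + 218*1500) - (-160)*(2 - 8) = (-938445 + 327000) - (-160)*(-6) = -611445 - 20*48 = -611445 - 960 = -612405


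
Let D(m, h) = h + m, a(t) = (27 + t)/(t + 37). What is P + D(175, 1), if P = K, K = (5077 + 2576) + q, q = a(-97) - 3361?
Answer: 26815/6 ≈ 4469.2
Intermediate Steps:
a(t) = (27 + t)/(37 + t)
q = -20159/6 (q = (27 - 97)/(37 - 97) - 3361 = -70/(-60) - 3361 = -1/60*(-70) - 3361 = 7/6 - 3361 = -20159/6 ≈ -3359.8)
K = 25759/6 (K = (5077 + 2576) - 20159/6 = 7653 - 20159/6 = 25759/6 ≈ 4293.2)
P = 25759/6 ≈ 4293.2
P + D(175, 1) = 25759/6 + (1 + 175) = 25759/6 + 176 = 26815/6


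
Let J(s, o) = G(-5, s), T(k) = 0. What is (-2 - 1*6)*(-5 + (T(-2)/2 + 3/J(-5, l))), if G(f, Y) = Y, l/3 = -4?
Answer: 224/5 ≈ 44.800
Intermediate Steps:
l = -12 (l = 3*(-4) = -12)
J(s, o) = s
(-2 - 1*6)*(-5 + (T(-2)/2 + 3/J(-5, l))) = (-2 - 1*6)*(-5 + (0/2 + 3/(-5))) = (-2 - 6)*(-5 + (0*(½) + 3*(-⅕))) = -8*(-5 + (0 - ⅗)) = -8*(-5 - ⅗) = -8*(-28/5) = 224/5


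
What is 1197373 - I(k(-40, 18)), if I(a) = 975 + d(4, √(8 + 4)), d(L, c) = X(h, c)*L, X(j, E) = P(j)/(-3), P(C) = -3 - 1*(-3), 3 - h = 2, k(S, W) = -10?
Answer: 1196398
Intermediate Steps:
h = 1 (h = 3 - 1*2 = 3 - 2 = 1)
P(C) = 0 (P(C) = -3 + 3 = 0)
X(j, E) = 0 (X(j, E) = 0/(-3) = 0*(-⅓) = 0)
d(L, c) = 0 (d(L, c) = 0*L = 0)
I(a) = 975 (I(a) = 975 + 0 = 975)
1197373 - I(k(-40, 18)) = 1197373 - 1*975 = 1197373 - 975 = 1196398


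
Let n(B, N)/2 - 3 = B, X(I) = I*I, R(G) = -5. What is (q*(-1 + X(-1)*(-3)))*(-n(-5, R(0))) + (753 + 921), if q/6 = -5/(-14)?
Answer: 11478/7 ≈ 1639.7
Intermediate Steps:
X(I) = I²
n(B, N) = 6 + 2*B
q = 15/7 (q = 6*(-5/(-14)) = 6*(-5*(-1/14)) = 6*(5/14) = 15/7 ≈ 2.1429)
(q*(-1 + X(-1)*(-3)))*(-n(-5, R(0))) + (753 + 921) = (15*(-1 + (-1)²*(-3))/7)*(-(6 + 2*(-5))) + (753 + 921) = (15*(-1 + 1*(-3))/7)*(-(6 - 10)) + 1674 = (15*(-1 - 3)/7)*(-1*(-4)) + 1674 = ((15/7)*(-4))*4 + 1674 = -60/7*4 + 1674 = -240/7 + 1674 = 11478/7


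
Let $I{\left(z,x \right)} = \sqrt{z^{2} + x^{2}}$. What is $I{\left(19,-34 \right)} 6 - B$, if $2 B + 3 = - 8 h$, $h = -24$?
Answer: $- \frac{189}{2} + 6 \sqrt{1517} \approx 139.19$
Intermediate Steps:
$I{\left(z,x \right)} = \sqrt{x^{2} + z^{2}}$
$B = \frac{189}{2}$ ($B = - \frac{3}{2} + \frac{\left(-8\right) \left(-24\right)}{2} = - \frac{3}{2} + \frac{1}{2} \cdot 192 = - \frac{3}{2} + 96 = \frac{189}{2} \approx 94.5$)
$I{\left(19,-34 \right)} 6 - B = \sqrt{\left(-34\right)^{2} + 19^{2}} \cdot 6 - \frac{189}{2} = \sqrt{1156 + 361} \cdot 6 - \frac{189}{2} = \sqrt{1517} \cdot 6 - \frac{189}{2} = 6 \sqrt{1517} - \frac{189}{2} = - \frac{189}{2} + 6 \sqrt{1517}$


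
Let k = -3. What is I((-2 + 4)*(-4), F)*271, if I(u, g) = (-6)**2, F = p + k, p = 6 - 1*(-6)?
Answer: 9756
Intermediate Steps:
p = 12 (p = 6 + 6 = 12)
F = 9 (F = 12 - 3 = 9)
I(u, g) = 36
I((-2 + 4)*(-4), F)*271 = 36*271 = 9756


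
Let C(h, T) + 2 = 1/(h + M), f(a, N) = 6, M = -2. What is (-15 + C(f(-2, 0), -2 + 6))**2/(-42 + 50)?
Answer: 4489/128 ≈ 35.070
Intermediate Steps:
C(h, T) = -2 + 1/(-2 + h) (C(h, T) = -2 + 1/(h - 2) = -2 + 1/(-2 + h))
(-15 + C(f(-2, 0), -2 + 6))**2/(-42 + 50) = (-15 + (5 - 2*6)/(-2 + 6))**2/(-42 + 50) = (-15 + (5 - 12)/4)**2/8 = (-15 + (1/4)*(-7))**2*(1/8) = (-15 - 7/4)**2*(1/8) = (-67/4)**2*(1/8) = (4489/16)*(1/8) = 4489/128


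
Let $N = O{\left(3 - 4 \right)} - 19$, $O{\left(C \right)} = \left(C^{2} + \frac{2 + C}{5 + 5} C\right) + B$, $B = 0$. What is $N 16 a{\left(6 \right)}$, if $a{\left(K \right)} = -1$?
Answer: $\frac{1448}{5} \approx 289.6$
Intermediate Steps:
$O{\left(C \right)} = C^{2} + C \left(\frac{1}{5} + \frac{C}{10}\right)$ ($O{\left(C \right)} = \left(C^{2} + \frac{2 + C}{5 + 5} C\right) + 0 = \left(C^{2} + \frac{2 + C}{10} C\right) + 0 = \left(C^{2} + \left(2 + C\right) \frac{1}{10} C\right) + 0 = \left(C^{2} + \left(\frac{1}{5} + \frac{C}{10}\right) C\right) + 0 = \left(C^{2} + C \left(\frac{1}{5} + \frac{C}{10}\right)\right) + 0 = C^{2} + C \left(\frac{1}{5} + \frac{C}{10}\right)$)
$N = - \frac{181}{10}$ ($N = \frac{\left(3 - 4\right) \left(2 + 11 \left(3 - 4\right)\right)}{10} - 19 = \frac{1}{10} \left(-1\right) \left(2 + 11 \left(-1\right)\right) - 19 = \frac{1}{10} \left(-1\right) \left(2 - 11\right) - 19 = \frac{1}{10} \left(-1\right) \left(-9\right) - 19 = \frac{9}{10} - 19 = - \frac{181}{10} \approx -18.1$)
$N 16 a{\left(6 \right)} = \left(- \frac{181}{10}\right) 16 \left(-1\right) = \left(- \frac{1448}{5}\right) \left(-1\right) = \frac{1448}{5}$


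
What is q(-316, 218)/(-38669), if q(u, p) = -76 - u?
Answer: -240/38669 ≈ -0.0062065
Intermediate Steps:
q(-316, 218)/(-38669) = (-76 - 1*(-316))/(-38669) = (-76 + 316)*(-1/38669) = 240*(-1/38669) = -240/38669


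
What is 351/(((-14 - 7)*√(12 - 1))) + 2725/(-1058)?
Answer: -2725/1058 - 117*√11/77 ≈ -7.6152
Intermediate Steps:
351/(((-14 - 7)*√(12 - 1))) + 2725/(-1058) = 351/((-21*√11)) + 2725*(-1/1058) = 351*(-√11/231) - 2725/1058 = -117*√11/77 - 2725/1058 = -2725/1058 - 117*√11/77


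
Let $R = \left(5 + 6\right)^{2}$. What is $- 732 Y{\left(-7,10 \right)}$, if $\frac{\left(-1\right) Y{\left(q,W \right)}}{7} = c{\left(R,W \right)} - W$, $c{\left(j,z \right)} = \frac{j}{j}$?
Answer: $-46116$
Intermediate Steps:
$R = 121$ ($R = 11^{2} = 121$)
$c{\left(j,z \right)} = 1$
$Y{\left(q,W \right)} = -7 + 7 W$ ($Y{\left(q,W \right)} = - 7 \left(1 - W\right) = -7 + 7 W$)
$- 732 Y{\left(-7,10 \right)} = - 732 \left(-7 + 7 \cdot 10\right) = - 732 \left(-7 + 70\right) = \left(-732\right) 63 = -46116$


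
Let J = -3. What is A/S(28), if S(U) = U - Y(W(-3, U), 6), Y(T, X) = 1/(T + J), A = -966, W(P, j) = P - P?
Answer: -2898/85 ≈ -34.094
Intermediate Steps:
W(P, j) = 0
Y(T, X) = 1/(-3 + T) (Y(T, X) = 1/(T - 3) = 1/(-3 + T))
S(U) = ⅓ + U (S(U) = U - 1/(-3 + 0) = U - 1/(-3) = U - 1*(-⅓) = U + ⅓ = ⅓ + U)
A/S(28) = -966/(⅓ + 28) = -966/85/3 = -966*3/85 = -2898/85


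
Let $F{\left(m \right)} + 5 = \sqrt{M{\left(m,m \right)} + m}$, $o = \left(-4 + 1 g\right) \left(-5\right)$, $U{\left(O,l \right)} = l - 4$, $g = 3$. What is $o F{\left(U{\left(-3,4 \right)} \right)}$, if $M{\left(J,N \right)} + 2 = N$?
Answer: $-25 + 5 i \sqrt{2} \approx -25.0 + 7.0711 i$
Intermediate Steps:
$M{\left(J,N \right)} = -2 + N$
$U{\left(O,l \right)} = -4 + l$
$o = 5$ ($o = \left(-4 + 1 \cdot 3\right) \left(-5\right) = \left(-4 + 3\right) \left(-5\right) = \left(-1\right) \left(-5\right) = 5$)
$F{\left(m \right)} = -5 + \sqrt{-2 + 2 m}$ ($F{\left(m \right)} = -5 + \sqrt{\left(-2 + m\right) + m} = -5 + \sqrt{-2 + 2 m}$)
$o F{\left(U{\left(-3,4 \right)} \right)} = 5 \left(-5 + \sqrt{-2 + 2 \left(-4 + 4\right)}\right) = 5 \left(-5 + \sqrt{-2 + 2 \cdot 0}\right) = 5 \left(-5 + \sqrt{-2 + 0}\right) = 5 \left(-5 + \sqrt{-2}\right) = 5 \left(-5 + i \sqrt{2}\right) = -25 + 5 i \sqrt{2}$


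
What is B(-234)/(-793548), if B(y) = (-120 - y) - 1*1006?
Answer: 223/198387 ≈ 0.0011241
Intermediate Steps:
B(y) = -1126 - y (B(y) = (-120 - y) - 1006 = -1126 - y)
B(-234)/(-793548) = (-1126 - 1*(-234))/(-793548) = (-1126 + 234)*(-1/793548) = -892*(-1/793548) = 223/198387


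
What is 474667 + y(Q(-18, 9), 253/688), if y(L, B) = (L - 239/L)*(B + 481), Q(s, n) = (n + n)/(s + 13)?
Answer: 31262884471/61920 ≈ 5.0489e+5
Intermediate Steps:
Q(s, n) = 2*n/(13 + s) (Q(s, n) = (2*n)/(13 + s) = 2*n/(13 + s))
y(L, B) = (481 + B)*(L - 239/L) (y(L, B) = (L - 239/L)*(481 + B) = (481 + B)*(L - 239/L))
474667 + y(Q(-18, 9), 253/688) = 474667 + (-114959 - 60467/688 + (2*9/(13 - 18))²*(481 + 253/688))/((2*9/(13 - 18))) = 474667 + (-114959 - 60467/688 + (2*9/(-5))²*(481 + 253*(1/688)))/((2*9/(-5))) = 474667 + (-114959 - 239*253/688 + (2*9*(-⅕))²*(481 + 253/688))/((2*9*(-⅕))) = 474667 + (-114959 - 60467/688 + (-18/5)²*(331181/688))/(-18/5) = 474667 - 5*(-114959 - 60467/688 + (324/25)*(331181/688))/18 = 474667 - 5*(-114959 - 60467/688 + 26825661/4300)/18 = 474667 - 5/18*(-1871503831/17200) = 474667 + 1871503831/61920 = 31262884471/61920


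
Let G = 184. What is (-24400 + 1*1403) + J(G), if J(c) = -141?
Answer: -23138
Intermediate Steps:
(-24400 + 1*1403) + J(G) = (-24400 + 1*1403) - 141 = (-24400 + 1403) - 141 = -22997 - 141 = -23138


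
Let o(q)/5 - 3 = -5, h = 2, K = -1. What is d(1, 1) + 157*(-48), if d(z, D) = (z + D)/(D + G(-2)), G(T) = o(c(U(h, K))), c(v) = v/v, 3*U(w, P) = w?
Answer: -67826/9 ≈ -7536.2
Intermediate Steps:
U(w, P) = w/3
c(v) = 1
o(q) = -10 (o(q) = 15 + 5*(-5) = 15 - 25 = -10)
G(T) = -10
d(z, D) = (D + z)/(-10 + D) (d(z, D) = (z + D)/(D - 10) = (D + z)/(-10 + D))
d(1, 1) + 157*(-48) = (1 + 1)/(-10 + 1) + 157*(-48) = 2/(-9) - 7536 = -1/9*2 - 7536 = -2/9 - 7536 = -67826/9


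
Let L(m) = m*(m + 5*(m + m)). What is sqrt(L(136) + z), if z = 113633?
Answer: sqrt(317089) ≈ 563.11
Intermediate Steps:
L(m) = 11*m**2 (L(m) = m*(m + 5*(2*m)) = m*(m + 10*m) = m*(11*m) = 11*m**2)
sqrt(L(136) + z) = sqrt(11*136**2 + 113633) = sqrt(11*18496 + 113633) = sqrt(203456 + 113633) = sqrt(317089)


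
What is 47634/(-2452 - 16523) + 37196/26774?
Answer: -784516/699775 ≈ -1.1211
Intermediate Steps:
47634/(-2452 - 16523) + 37196/26774 = 47634/(-18975) + 37196*(1/26774) = 47634*(-1/18975) + 18598/13387 = -15878/6325 + 18598/13387 = -784516/699775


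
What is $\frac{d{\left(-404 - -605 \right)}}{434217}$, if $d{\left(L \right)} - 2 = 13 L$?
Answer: $\frac{2615}{434217} \approx 0.0060223$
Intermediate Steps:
$d{\left(L \right)} = 2 + 13 L$
$\frac{d{\left(-404 - -605 \right)}}{434217} = \frac{2 + 13 \left(-404 - -605\right)}{434217} = \left(2 + 13 \left(-404 + 605\right)\right) \frac{1}{434217} = \left(2 + 13 \cdot 201\right) \frac{1}{434217} = \left(2 + 2613\right) \frac{1}{434217} = 2615 \cdot \frac{1}{434217} = \frac{2615}{434217}$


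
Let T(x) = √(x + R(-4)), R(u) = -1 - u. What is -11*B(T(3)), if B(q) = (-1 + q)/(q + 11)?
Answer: 187/115 - 132*√6/115 ≈ -1.1855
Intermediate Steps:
T(x) = √(3 + x) (T(x) = √(x + (-1 - 1*(-4))) = √(x + (-1 + 4)) = √(x + 3) = √(3 + x))
B(q) = (-1 + q)/(11 + q)
-11*B(T(3)) = -11*(-1 + √(3 + 3))/(11 + √(3 + 3)) = -11*(-1 + √6)/(11 + √6)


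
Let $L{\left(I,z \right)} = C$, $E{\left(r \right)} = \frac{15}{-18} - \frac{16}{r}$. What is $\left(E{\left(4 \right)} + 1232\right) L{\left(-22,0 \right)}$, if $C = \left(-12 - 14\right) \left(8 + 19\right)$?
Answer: $-861471$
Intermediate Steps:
$C = -702$ ($C = \left(-26\right) 27 = -702$)
$E{\left(r \right)} = - \frac{5}{6} - \frac{16}{r}$ ($E{\left(r \right)} = 15 \left(- \frac{1}{18}\right) - \frac{16}{r} = - \frac{5}{6} - \frac{16}{r}$)
$L{\left(I,z \right)} = -702$
$\left(E{\left(4 \right)} + 1232\right) L{\left(-22,0 \right)} = \left(\left(- \frac{5}{6} - \frac{16}{4}\right) + 1232\right) \left(-702\right) = \left(\left(- \frac{5}{6} - 4\right) + 1232\right) \left(-702\right) = \left(- \frac{29}{6} + 1232\right) \left(-702\right) = \frac{7363}{6} \left(-702\right) = -861471$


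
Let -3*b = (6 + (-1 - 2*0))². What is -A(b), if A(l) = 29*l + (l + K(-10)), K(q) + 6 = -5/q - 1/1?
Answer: 513/2 ≈ 256.50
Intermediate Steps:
K(q) = -7 - 5/q (K(q) = -6 + (-5/q - 1/1) = -6 + (-5/q - 1*1) = -6 + (-5/q - 1) = -6 + (-1 - 5/q) = -7 - 5/q)
b = -25/3 (b = -(6 + (-1 - 2*0))²/3 = -(6 + (-1 + 0))²/3 = -(6 - 1)²/3 = -⅓*5² = -⅓*25 = -25/3 ≈ -8.3333)
A(l) = -13/2 + 30*l (A(l) = 29*l + (l + (-7 - 5/(-10))) = 29*l + (l + (-7 - 5*(-⅒))) = 29*l + (l + (-7 + ½)) = 29*l + (l - 13/2) = 29*l + (-13/2 + l) = -13/2 + 30*l)
-A(b) = -(-13/2 + 30*(-25/3)) = -(-13/2 - 250) = -1*(-513/2) = 513/2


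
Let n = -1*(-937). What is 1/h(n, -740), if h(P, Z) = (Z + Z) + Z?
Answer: -1/2220 ≈ -0.00045045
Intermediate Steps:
n = 937
h(P, Z) = 3*Z (h(P, Z) = 2*Z + Z = 3*Z)
1/h(n, -740) = 1/(3*(-740)) = 1/(-2220) = -1/2220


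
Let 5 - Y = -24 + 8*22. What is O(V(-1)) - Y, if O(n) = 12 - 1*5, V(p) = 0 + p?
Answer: 154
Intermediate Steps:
V(p) = p
O(n) = 7 (O(n) = 12 - 5 = 7)
Y = -147 (Y = 5 - (-24 + 8*22) = 5 - (-24 + 176) = 5 - 1*152 = 5 - 152 = -147)
O(V(-1)) - Y = 7 - 1*(-147) = 7 + 147 = 154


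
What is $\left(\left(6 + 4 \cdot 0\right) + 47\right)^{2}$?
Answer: $2809$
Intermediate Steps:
$\left(\left(6 + 4 \cdot 0\right) + 47\right)^{2} = \left(\left(6 + 0\right) + 47\right)^{2} = \left(6 + 47\right)^{2} = 53^{2} = 2809$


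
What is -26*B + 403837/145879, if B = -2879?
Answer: 10920030503/145879 ≈ 74857.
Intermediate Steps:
-26*B + 403837/145879 = -26*(-2879) + 403837/145879 = 74854 + 403837*(1/145879) = 74854 + 403837/145879 = 10920030503/145879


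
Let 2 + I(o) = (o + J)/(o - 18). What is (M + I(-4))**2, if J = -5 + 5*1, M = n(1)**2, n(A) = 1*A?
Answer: 81/121 ≈ 0.66942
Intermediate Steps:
n(A) = A
M = 1 (M = 1**2 = 1)
J = 0 (J = -5 + 5 = 0)
I(o) = -2 + o/(-18 + o) (I(o) = -2 + (o + 0)/(o - 18) = -2 + o/(-18 + o))
(M + I(-4))**2 = (1 + (36 - 1*(-4))/(-18 - 4))**2 = (1 + (36 + 4)/(-22))**2 = (1 - 1/22*40)**2 = (1 - 20/11)**2 = (-9/11)**2 = 81/121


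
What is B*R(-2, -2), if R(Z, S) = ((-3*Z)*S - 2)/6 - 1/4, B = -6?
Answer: 31/2 ≈ 15.500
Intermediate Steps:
R(Z, S) = -7/12 - S*Z/2 (R(Z, S) = (-3*S*Z - 2)*(⅙) - 1*¼ = (-2 - 3*S*Z)*(⅙) - ¼ = (-⅓ - S*Z/2) - ¼ = -7/12 - S*Z/2)
B*R(-2, -2) = -6*(-7/12 - ½*(-2)*(-2)) = -6*(-7/12 - 2) = -6*(-31/12) = 31/2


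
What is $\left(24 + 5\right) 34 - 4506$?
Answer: $-3520$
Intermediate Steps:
$\left(24 + 5\right) 34 - 4506 = 29 \cdot 34 - 4506 = 986 - 4506 = -3520$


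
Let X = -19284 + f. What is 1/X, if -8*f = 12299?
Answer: -8/166571 ≈ -4.8028e-5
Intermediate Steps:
f = -12299/8 (f = -⅛*12299 = -12299/8 ≈ -1537.4)
X = -166571/8 (X = -19284 - 12299/8 = -166571/8 ≈ -20821.)
1/X = 1/(-166571/8) = -8/166571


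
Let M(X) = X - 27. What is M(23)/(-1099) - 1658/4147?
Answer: -1805554/4557553 ≈ -0.39617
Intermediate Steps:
M(X) = -27 + X
M(23)/(-1099) - 1658/4147 = (-27 + 23)/(-1099) - 1658/4147 = -4*(-1/1099) - 1658*1/4147 = 4/1099 - 1658/4147 = -1805554/4557553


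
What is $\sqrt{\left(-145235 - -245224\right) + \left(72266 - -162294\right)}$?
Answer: $\sqrt{334549} \approx 578.4$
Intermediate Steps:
$\sqrt{\left(-145235 - -245224\right) + \left(72266 - -162294\right)} = \sqrt{\left(-145235 + 245224\right) + \left(72266 + 162294\right)} = \sqrt{99989 + 234560} = \sqrt{334549}$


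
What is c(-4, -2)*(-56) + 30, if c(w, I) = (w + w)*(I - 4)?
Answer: -2658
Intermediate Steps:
c(w, I) = 2*w*(-4 + I) (c(w, I) = (2*w)*(-4 + I) = 2*w*(-4 + I))
c(-4, -2)*(-56) + 30 = (2*(-4)*(-4 - 2))*(-56) + 30 = (2*(-4)*(-6))*(-56) + 30 = 48*(-56) + 30 = -2688 + 30 = -2658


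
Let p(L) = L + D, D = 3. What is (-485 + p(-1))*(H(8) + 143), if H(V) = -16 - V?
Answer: -57477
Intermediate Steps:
p(L) = 3 + L (p(L) = L + 3 = 3 + L)
(-485 + p(-1))*(H(8) + 143) = (-485 + (3 - 1))*((-16 - 1*8) + 143) = (-485 + 2)*((-16 - 8) + 143) = -483*(-24 + 143) = -483*119 = -57477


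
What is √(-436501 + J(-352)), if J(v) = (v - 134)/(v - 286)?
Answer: 2*I*√11104675186/319 ≈ 660.68*I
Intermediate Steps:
J(v) = (-134 + v)/(-286 + v)
√(-436501 + J(-352)) = √(-436501 + (-134 - 352)/(-286 - 352)) = √(-436501 - 486/(-638)) = √(-436501 - 1/638*(-486)) = √(-436501 + 243/319) = √(-139243576/319) = 2*I*√11104675186/319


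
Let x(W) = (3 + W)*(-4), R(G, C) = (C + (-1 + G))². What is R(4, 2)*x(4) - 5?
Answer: -705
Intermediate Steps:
R(G, C) = (-1 + C + G)²
x(W) = -12 - 4*W
R(4, 2)*x(4) - 5 = (-1 + 2 + 4)²*(-12 - 4*4) - 5 = 5²*(-12 - 16) - 5 = 25*(-28) - 5 = -700 - 5 = -705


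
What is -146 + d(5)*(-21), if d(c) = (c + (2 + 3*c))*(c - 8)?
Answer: 1240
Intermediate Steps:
d(c) = (-8 + c)*(2 + 4*c) (d(c) = (2 + 4*c)*(-8 + c) = (-8 + c)*(2 + 4*c))
-146 + d(5)*(-21) = -146 + (-16 - 30*5 + 4*5²)*(-21) = -146 + (-16 - 150 + 4*25)*(-21) = -146 + (-16 - 150 + 100)*(-21) = -146 - 66*(-21) = -146 + 1386 = 1240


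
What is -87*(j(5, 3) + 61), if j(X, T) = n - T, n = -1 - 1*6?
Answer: -4437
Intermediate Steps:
n = -7 (n = -1 - 6 = -7)
j(X, T) = -7 - T
-87*(j(5, 3) + 61) = -87*((-7 - 1*3) + 61) = -87*((-7 - 3) + 61) = -87*(-10 + 61) = -87*51 = -4437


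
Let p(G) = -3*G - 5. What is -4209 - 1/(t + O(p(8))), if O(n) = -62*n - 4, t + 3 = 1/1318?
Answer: -9935509969/2360539 ≈ -4209.0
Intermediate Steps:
t = -3953/1318 (t = -3 + 1/1318 = -3953/1318 ≈ -2.9992)
p(G) = -5 - 3*G
O(n) = -4 - 62*n
-4209 - 1/(t + O(p(8))) = -4209 - 1/(-3953/1318 + (-4 - 62*(-5 - 3*8))) = -4209 - 1/(-3953/1318 + (-4 - 62*(-5 - 24))) = -4209 - 1/(-3953/1318 + (-4 - 62*(-29))) = -4209 - 1/(-3953/1318 + (-4 + 1798)) = -4209 - 1/(-3953/1318 + 1794) = -4209 - 1/2360539/1318 = -4209 - 1*1318/2360539 = -4209 - 1318/2360539 = -9935509969/2360539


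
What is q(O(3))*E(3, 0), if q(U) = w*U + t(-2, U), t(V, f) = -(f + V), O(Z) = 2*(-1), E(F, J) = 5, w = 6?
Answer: -40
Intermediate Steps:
O(Z) = -2
t(V, f) = -V - f (t(V, f) = -(V + f) = -V - f)
q(U) = 2 + 5*U (q(U) = 6*U + (-1*(-2) - U) = 6*U + (2 - U) = 2 + 5*U)
q(O(3))*E(3, 0) = (2 + 5*(-2))*5 = (2 - 10)*5 = -8*5 = -40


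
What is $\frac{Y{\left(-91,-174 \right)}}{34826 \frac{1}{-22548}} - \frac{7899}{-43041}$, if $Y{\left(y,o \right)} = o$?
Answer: $\frac{28190014001}{249824311} \approx 112.84$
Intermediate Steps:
$\frac{Y{\left(-91,-174 \right)}}{34826 \frac{1}{-22548}} - \frac{7899}{-43041} = - \frac{174}{34826 \frac{1}{-22548}} - \frac{7899}{-43041} = - \frac{174}{34826 \left(- \frac{1}{22548}\right)} - - \frac{2633}{14347} = - \frac{174}{- \frac{17413}{11274}} + \frac{2633}{14347} = \left(-174\right) \left(- \frac{11274}{17413}\right) + \frac{2633}{14347} = \frac{1961676}{17413} + \frac{2633}{14347} = \frac{28190014001}{249824311}$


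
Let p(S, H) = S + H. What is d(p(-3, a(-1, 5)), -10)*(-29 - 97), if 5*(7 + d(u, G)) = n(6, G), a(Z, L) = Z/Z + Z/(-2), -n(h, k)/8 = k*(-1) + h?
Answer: 20538/5 ≈ 4107.6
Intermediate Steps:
n(h, k) = -8*h + 8*k (n(h, k) = -8*(k*(-1) + h) = -8*(-k + h) = -8*(h - k) = -8*h + 8*k)
a(Z, L) = 1 - Z/2 (a(Z, L) = 1 + Z*(-1/2) = 1 - Z/2)
p(S, H) = H + S
d(u, G) = -83/5 + 8*G/5 (d(u, G) = -7 + (-8*6 + 8*G)/5 = -7 + (-48 + 8*G)/5 = -7 + (-48/5 + 8*G/5) = -83/5 + 8*G/5)
d(p(-3, a(-1, 5)), -10)*(-29 - 97) = (-83/5 + (8/5)*(-10))*(-29 - 97) = (-83/5 - 16)*(-126) = -163/5*(-126) = 20538/5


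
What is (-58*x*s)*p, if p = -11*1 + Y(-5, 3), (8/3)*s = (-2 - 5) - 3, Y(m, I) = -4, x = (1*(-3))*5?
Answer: 97875/2 ≈ 48938.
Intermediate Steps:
x = -15 (x = -3*5 = -15)
s = -15/4 (s = 3*((-2 - 5) - 3)/8 = 3*(-7 - 3)/8 = (3/8)*(-10) = -15/4 ≈ -3.7500)
p = -15 (p = -11*1 - 4 = -11 - 4 = -15)
(-58*x*s)*p = -(-870)*(-15)/4*(-15) = -58*225/4*(-15) = -6525/2*(-15) = 97875/2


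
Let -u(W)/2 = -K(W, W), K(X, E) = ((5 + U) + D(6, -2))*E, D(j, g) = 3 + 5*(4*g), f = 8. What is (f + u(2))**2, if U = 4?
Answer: 10816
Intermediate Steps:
D(j, g) = 3 + 20*g
K(X, E) = -28*E (K(X, E) = ((5 + 4) + (3 + 20*(-2)))*E = (9 + (3 - 40))*E = (9 - 37)*E = -28*E)
u(W) = -56*W (u(W) = -(-2)*(-28*W) = -56*W)
(f + u(2))**2 = (8 - 56*2)**2 = (8 - 112)**2 = (-104)**2 = 10816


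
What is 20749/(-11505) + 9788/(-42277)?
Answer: -989816413/486396885 ≈ -2.0350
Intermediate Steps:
20749/(-11505) + 9788/(-42277) = 20749*(-1/11505) + 9788*(-1/42277) = -20749/11505 - 9788/42277 = -989816413/486396885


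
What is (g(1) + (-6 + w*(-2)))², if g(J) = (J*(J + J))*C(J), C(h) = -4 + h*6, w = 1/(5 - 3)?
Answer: 9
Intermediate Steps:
w = ½ (w = 1/2 = ½ ≈ 0.50000)
C(h) = -4 + 6*h
g(J) = 2*J²*(-4 + 6*J) (g(J) = (J*(J + J))*(-4 + 6*J) = (J*(2*J))*(-4 + 6*J) = (2*J²)*(-4 + 6*J) = 2*J²*(-4 + 6*J))
(g(1) + (-6 + w*(-2)))² = (1²*(-8 + 12*1) + (-6 + (½)*(-2)))² = (1*(-8 + 12) + (-6 - 1))² = (1*4 - 7)² = (4 - 7)² = (-3)² = 9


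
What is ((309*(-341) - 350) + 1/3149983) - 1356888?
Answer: -4607187185680/3149983 ≈ -1.4626e+6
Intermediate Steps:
((309*(-341) - 350) + 1/3149983) - 1356888 = ((-105369 - 350) + 1/3149983) - 1356888 = (-105719 + 1/3149983) - 1356888 = -333013052776/3149983 - 1356888 = -4607187185680/3149983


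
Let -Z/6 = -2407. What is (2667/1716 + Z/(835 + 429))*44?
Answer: 1173065/2054 ≈ 571.11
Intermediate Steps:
Z = 14442 (Z = -6*(-2407) = 14442)
(2667/1716 + Z/(835 + 429))*44 = (2667/1716 + 14442/(835 + 429))*44 = (2667*(1/1716) + 14442/1264)*44 = (889/572 + 14442*(1/1264))*44 = (889/572 + 7221/632)*44 = (1173065/90376)*44 = 1173065/2054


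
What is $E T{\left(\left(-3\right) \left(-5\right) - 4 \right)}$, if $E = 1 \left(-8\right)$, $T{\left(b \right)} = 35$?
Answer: $-280$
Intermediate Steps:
$E = -8$
$E T{\left(\left(-3\right) \left(-5\right) - 4 \right)} = \left(-8\right) 35 = -280$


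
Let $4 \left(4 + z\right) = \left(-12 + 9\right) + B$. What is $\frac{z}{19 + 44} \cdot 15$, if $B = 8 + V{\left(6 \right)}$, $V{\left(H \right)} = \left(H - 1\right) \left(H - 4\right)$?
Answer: $- \frac{5}{84} \approx -0.059524$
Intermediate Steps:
$V{\left(H \right)} = \left(-1 + H\right) \left(-4 + H\right)$
$B = 18$ ($B = 8 + \left(4 + 6^{2} - 30\right) = 8 + \left(4 + 36 - 30\right) = 8 + 10 = 18$)
$z = - \frac{1}{4}$ ($z = -4 + \frac{\left(-12 + 9\right) + 18}{4} = -4 + \frac{-3 + 18}{4} = -4 + \frac{1}{4} \cdot 15 = -4 + \frac{15}{4} = - \frac{1}{4} \approx -0.25$)
$\frac{z}{19 + 44} \cdot 15 = - \frac{1}{4 \left(19 + 44\right)} 15 = - \frac{1}{4 \cdot 63} \cdot 15 = \left(- \frac{1}{4}\right) \frac{1}{63} \cdot 15 = \left(- \frac{1}{252}\right) 15 = - \frac{5}{84}$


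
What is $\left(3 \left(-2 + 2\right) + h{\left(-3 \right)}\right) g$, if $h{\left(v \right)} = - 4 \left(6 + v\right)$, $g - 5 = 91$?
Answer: $-1152$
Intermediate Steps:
$g = 96$ ($g = 5 + 91 = 96$)
$h{\left(v \right)} = -24 - 4 v$
$\left(3 \left(-2 + 2\right) + h{\left(-3 \right)}\right) g = \left(3 \left(-2 + 2\right) - 12\right) 96 = \left(3 \cdot 0 + \left(-24 + 12\right)\right) 96 = \left(0 - 12\right) 96 = \left(-12\right) 96 = -1152$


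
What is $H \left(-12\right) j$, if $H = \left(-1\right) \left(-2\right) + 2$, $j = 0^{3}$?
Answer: $0$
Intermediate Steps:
$j = 0$
$H = 4$ ($H = 2 + 2 = 4$)
$H \left(-12\right) j = 4 \left(-12\right) 0 = \left(-48\right) 0 = 0$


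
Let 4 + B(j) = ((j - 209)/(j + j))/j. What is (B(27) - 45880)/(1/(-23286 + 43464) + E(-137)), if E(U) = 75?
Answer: -74993839534/122581431 ≈ -611.79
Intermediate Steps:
B(j) = -4 + (-209 + j)/(2*j²) (B(j) = -4 + ((j - 209)/(j + j))/j = -4 + ((-209 + j)/((2*j)))/j = -4 + ((-209 + j)*(1/(2*j)))/j = -4 + ((-209 + j)/(2*j))/j = -4 + (-209 + j)/(2*j²))
(B(27) - 45880)/(1/(-23286 + 43464) + E(-137)) = ((½)*(-209 + 27 - 8*27²)/27² - 45880)/(1/(-23286 + 43464) + 75) = ((½)*(1/729)*(-209 + 27 - 8*729) - 45880)/(1/20178 + 75) = ((½)*(1/729)*(-209 + 27 - 5832) - 45880)/(1/20178 + 75) = ((½)*(1/729)*(-6014) - 45880)/(1513351/20178) = (-3007/729 - 45880)*(20178/1513351) = -33449527/729*20178/1513351 = -74993839534/122581431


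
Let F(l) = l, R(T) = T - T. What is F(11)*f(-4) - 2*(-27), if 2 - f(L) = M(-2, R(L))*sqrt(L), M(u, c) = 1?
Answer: 76 - 22*I ≈ 76.0 - 22.0*I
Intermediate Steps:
R(T) = 0
f(L) = 2 - sqrt(L)
F(11)*f(-4) - 2*(-27) = 11*(2 - sqrt(-4)) - 2*(-27) = 11*(2 - 2*I) + 54 = (22 - 22*I) + 54 = 76 - 22*I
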